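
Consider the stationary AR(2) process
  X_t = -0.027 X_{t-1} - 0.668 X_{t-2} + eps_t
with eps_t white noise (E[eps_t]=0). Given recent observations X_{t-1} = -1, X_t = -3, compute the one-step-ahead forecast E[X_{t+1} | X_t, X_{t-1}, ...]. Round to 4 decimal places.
E[X_{t+1} \mid \mathcal F_t] = 0.7490

For an AR(p) model X_t = c + sum_i phi_i X_{t-i} + eps_t, the
one-step-ahead conditional mean is
  E[X_{t+1} | X_t, ...] = c + sum_i phi_i X_{t+1-i}.
Substitute known values:
  E[X_{t+1} | ...] = (-0.027) * (-3) + (-0.668) * (-1)
                   = 0.7490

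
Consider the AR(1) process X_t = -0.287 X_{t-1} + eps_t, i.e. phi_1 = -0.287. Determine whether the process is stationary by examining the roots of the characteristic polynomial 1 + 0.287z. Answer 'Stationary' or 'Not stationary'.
\text{Stationary}

The AR(p) characteristic polynomial is P(z) = 1 + 0.287z.
Stationarity requires all roots to lie outside the unit circle, i.e. |z| > 1 for every root.
This is linear in z: 1 + (0.287) z = 0  =>  z = -1/(0.287) = -3.484321,  |z| = 3.484321.
Moduli of all roots: 3.4843.
All moduli strictly greater than 1? Yes.
Verdict: Stationary.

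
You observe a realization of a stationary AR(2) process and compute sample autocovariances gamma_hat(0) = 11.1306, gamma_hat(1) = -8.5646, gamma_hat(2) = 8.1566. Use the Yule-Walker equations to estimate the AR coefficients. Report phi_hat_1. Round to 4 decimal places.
\hat\phi_{1} = -0.5040

The Yule-Walker equations for an AR(p) process read, in matrix form,
  Gamma_p phi = r_p,   with   (Gamma_p)_{ij} = gamma(|i - j|),
                       (r_p)_i = gamma(i),   i,j = 1..p.
Substitute the sample gammas (Toeplitz matrix and right-hand side of size 2):
  Gamma_p = [[11.1306, -8.5646], [-8.5646, 11.1306]]
  r_p     = [-8.5646, 8.1566]
Written out:
  11.1306 phi_1 - 8.5646 phi_2 = -8.5646
  -8.5646 phi_1 + 11.1306 phi_2 = 8.1566
Solve by Cramer's rule:
  det = gamma(0)^2 - gamma(1)^2 = (11.1306)^2 - (-8.5646)^2 = 123.89025636 - 73.35237316 = 50.5378832
  phi_hat_1 = [gamma(1) gamma(0) - gamma(1) gamma(2)] / det = [(-8.5646)(11.1306) - (-8.5646)(8.1566)] / 50.5378832 = -25.4711204 / 50.5378832 = -0.504
  phi_hat_2 = [gamma(0) gamma(2) - gamma(1)^2] / det = [(11.1306)(8.1566) - (-8.5646)^2] / 50.5378832 = 17.4354788 / 50.5378832 = 0.345
So phi_hat = [-0.5040, 0.3450].
Therefore phi_hat_1 = -0.5040.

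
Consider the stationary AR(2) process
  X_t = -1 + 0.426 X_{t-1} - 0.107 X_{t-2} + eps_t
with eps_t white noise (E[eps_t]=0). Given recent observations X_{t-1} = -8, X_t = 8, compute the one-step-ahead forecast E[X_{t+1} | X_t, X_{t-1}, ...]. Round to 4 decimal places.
E[X_{t+1} \mid \mathcal F_t] = 3.2640

For an AR(p) model X_t = c + sum_i phi_i X_{t-i} + eps_t, the
one-step-ahead conditional mean is
  E[X_{t+1} | X_t, ...] = c + sum_i phi_i X_{t+1-i}.
Substitute known values:
  E[X_{t+1} | ...] = -1 + (0.426) * (8) + (-0.107) * (-8)
                   = 3.2640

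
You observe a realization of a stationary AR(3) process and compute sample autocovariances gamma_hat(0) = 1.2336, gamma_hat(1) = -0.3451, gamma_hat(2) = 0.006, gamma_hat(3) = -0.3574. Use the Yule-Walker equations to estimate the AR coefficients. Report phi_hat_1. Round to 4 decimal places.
\hat\phi_{1} = -0.3290

The Yule-Walker equations for an AR(p) process read, in matrix form,
  Gamma_p phi = r_p,   with   (Gamma_p)_{ij} = gamma(|i - j|),
                       (r_p)_i = gamma(i),   i,j = 1..p.
Substitute the sample gammas (Toeplitz matrix and right-hand side of size 3):
  Gamma_p = [[1.2336, -0.3451, 0.006], [-0.3451, 1.2336, -0.3451], [0.006, -0.3451, 1.2336]]
  r_p     = [-0.3451, 0.006, -0.3574]
Written out (R1..R3):
  (R1) 1.2336 phi_1 - 0.3451 phi_2 + 0.006 phi_3 = -0.3451
  (R2) -0.3451 phi_1 + 1.2336 phi_2 - 0.3451 phi_3 = 0.006
  (R3) 0.006 phi_1 - 0.3451 phi_2 + 1.2336 phi_3 = -0.3574
Gaussian elimination:
  R2 <- R2 - (-0.3451/1.2336) R1 = R2 - (-0.27975) R1:  1.137058 phi_2 - 0.343421 phi_3 = -0.090542
  R3 <- R3 - (0.006/1.2336) R1 = R3 - (0.004864) R1:  -0.343421 phi_2 + 1.233571 phi_3 = -0.355721
  R3 <- R3 - (-0.343421/1.137058) R2 = R3 - (-0.302026) R2:  1.129848 phi_3 = -0.383068
Back-substitution:
  phi_hat_3 = -0.383068 / 1.129848 = -0.339043
  phi_hat_2 = (-0.090542 - (-0.343421)(-0.339043)) / 1.137058 = -0.182028
  phi_hat_1 = (-0.3451 - (-0.3451)(-0.182028) - (0.006)(-0.339043)) / 1.2336 = -0.329024
So phi_hat = [-0.3290, -0.1820, -0.3390].
Therefore phi_hat_1 = -0.3290.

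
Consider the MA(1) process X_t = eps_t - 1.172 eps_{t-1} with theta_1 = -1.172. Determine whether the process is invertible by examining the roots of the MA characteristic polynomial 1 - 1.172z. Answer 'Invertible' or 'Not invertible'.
\text{Not invertible}

The MA(q) characteristic polynomial is P(z) = 1 - 1.172z.
Invertibility requires all roots to lie outside the unit circle, i.e. |z| > 1 for every root.
This is linear in z: 1 + (-1.172) z = 0  =>  z = -1/(-1.172) = 0.853242,  |z| = 0.853242.
Moduli of all roots: 0.8532.
All moduli strictly greater than 1? No.
Verdict: Not invertible.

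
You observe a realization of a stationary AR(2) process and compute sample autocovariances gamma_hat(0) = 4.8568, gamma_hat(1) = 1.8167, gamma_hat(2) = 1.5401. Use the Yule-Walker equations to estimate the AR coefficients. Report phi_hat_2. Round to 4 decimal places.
\hat\phi_{2} = 0.2060

The Yule-Walker equations for an AR(p) process read, in matrix form,
  Gamma_p phi = r_p,   with   (Gamma_p)_{ij} = gamma(|i - j|),
                       (r_p)_i = gamma(i),   i,j = 1..p.
Substitute the sample gammas (Toeplitz matrix and right-hand side of size 2):
  Gamma_p = [[4.8568, 1.8167], [1.8167, 4.8568]]
  r_p     = [1.8167, 1.5401]
Written out:
  4.8568 phi_1 + 1.8167 phi_2 = 1.8167
  1.8167 phi_1 + 4.8568 phi_2 = 1.5401
Solve by Cramer's rule:
  det = gamma(0)^2 - gamma(1)^2 = (4.8568)^2 - (1.8167)^2 = 23.58850624 - 3.30039889 = 20.28810735
  phi_hat_1 = [gamma(1) gamma(0) - gamma(1) gamma(2)] / det = [(1.8167)(4.8568) - (1.8167)(1.5401)] / 20.28810735 = 6.02544889 / 20.28810735 = 0.297
  phi_hat_2 = [gamma(0) gamma(2) - gamma(1)^2] / det = [(4.8568)(1.5401) - (1.8167)^2] / 20.28810735 = 4.17955879 / 20.28810735 = 0.206
So phi_hat = [0.2970, 0.2060].
Therefore phi_hat_2 = 0.2060.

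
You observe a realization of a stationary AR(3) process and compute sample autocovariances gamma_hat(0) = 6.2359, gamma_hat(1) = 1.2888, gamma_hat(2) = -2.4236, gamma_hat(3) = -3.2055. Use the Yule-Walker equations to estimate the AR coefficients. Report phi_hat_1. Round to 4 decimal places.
\hat\phi_{1} = 0.1200

The Yule-Walker equations for an AR(p) process read, in matrix form,
  Gamma_p phi = r_p,   with   (Gamma_p)_{ij} = gamma(|i - j|),
                       (r_p)_i = gamma(i),   i,j = 1..p.
Substitute the sample gammas (Toeplitz matrix and right-hand side of size 3):
  Gamma_p = [[6.2359, 1.2888, -2.4236], [1.2888, 6.2359, 1.2888], [-2.4236, 1.2888, 6.2359]]
  r_p     = [1.2888, -2.4236, -3.2055]
Written out (R1..R3):
  (R1) 6.2359 phi_1 + 1.2888 phi_2 - 2.4236 phi_3 = 1.2888
  (R2) 1.2888 phi_1 + 6.2359 phi_2 + 1.2888 phi_3 = -2.4236
  (R3) -2.4236 phi_1 + 1.2888 phi_2 + 6.2359 phi_3 = -3.2055
Gaussian elimination:
  R2 <- R2 - (1.2888/6.2359) R1 = R2 - (0.206674) R1:  5.969538 phi_2 + 1.789696 phi_3 = -2.689962
  R3 <- R3 - (-2.4236/6.2359) R1 = R3 - (-0.388653) R1:  1.789696 phi_2 + 5.293961 phi_3 = -2.704604
  R3 <- R3 - (1.789696/5.969538) R2 = R3 - (0.299805) R2:  4.757402 phi_3 = -1.898141
Back-substitution:
  phi_hat_3 = -1.898141 / 4.757402 = -0.398987
  phi_hat_2 = (-2.689962 - (1.789696)(-0.398987)) / 5.969538 = -0.330997
  phi_hat_1 = (1.2888 - (1.2888)(-0.330997) - (-2.4236)(-0.398987)) / 6.2359 = 0.120015
So phi_hat = [0.1200, -0.3310, -0.3990].
Therefore phi_hat_1 = 0.1200.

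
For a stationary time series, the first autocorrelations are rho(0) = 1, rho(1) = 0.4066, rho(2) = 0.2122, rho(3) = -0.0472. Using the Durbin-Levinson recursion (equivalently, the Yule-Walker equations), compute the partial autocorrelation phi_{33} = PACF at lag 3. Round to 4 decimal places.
\phi_{33} = -0.1820

The PACF at lag k is phi_{kk}, the last component of the solution
to the Yule-Walker system G_k phi = r_k where
  (G_k)_{ij} = rho(|i - j|), (r_k)_i = rho(i), i,j = 1..k.
Equivalently, Durbin-Levinson gives phi_{kk} iteratively:
  phi_{11} = rho(1)
  phi_{kk} = [rho(k) - sum_{j=1..k-1} phi_{k-1,j} rho(k-j)]
            / [1 - sum_{j=1..k-1} phi_{k-1,j} rho(j)],
  phi_{k,j} = phi_{k-1,j} - phi_{kk} phi_{k-1,k-j},  j = 1..k-1.
Step k = 1:
  phi_11 = rho(1) = 0.4066.
Step k = 2:
  phi_22 = [rho(2) - phi_11 rho(1)] / [1 - phi_11 rho(1)] = [0.2122 - (0.4066)(0.4066)] / [1 - (0.4066)(0.4066)]
         = 0.04687644 / 0.83467644 = 0.056161.
  Update: phi_21 = phi_11 - phi_22 phi_11 = 0.4066 - (0.056161)(0.4066) = 0.383765.
Step k = 3:
  phi_33 = [rho(3) - phi_21 rho(2) - phi_22 rho(1)] / [1 - phi_21 rho(1) - phi_22 rho(2)]
    numerator   = -0.0472 - (0.383765)(0.2122) - (0.056161)(0.4066) = -0.15147005
    denominator = 1 - (0.383765)(0.4066) - (0.056161)(0.2122) = 0.8320438
  phi_33 = -0.15147005 / 0.8320438 = -0.182.
Therefore phi_{33} = -0.1820.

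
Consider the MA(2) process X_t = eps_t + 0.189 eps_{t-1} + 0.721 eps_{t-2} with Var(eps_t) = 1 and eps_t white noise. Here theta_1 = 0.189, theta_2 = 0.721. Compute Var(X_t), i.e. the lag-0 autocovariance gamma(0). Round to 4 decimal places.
\gamma(0) = 1.5556

For an MA(q) process X_t = eps_t + sum_i theta_i eps_{t-i} with
Var(eps_t) = sigma^2, the variance is
  gamma(0) = sigma^2 * (1 + sum_i theta_i^2).
  sum_i theta_i^2 = (0.189)^2 + (0.721)^2 = 0.035721 + 0.519841 = 0.555562.
  gamma(0) = 1 * (1 + 0.555562) = 1 * 1.555562 = 1.555562, which rounds to 1.5556.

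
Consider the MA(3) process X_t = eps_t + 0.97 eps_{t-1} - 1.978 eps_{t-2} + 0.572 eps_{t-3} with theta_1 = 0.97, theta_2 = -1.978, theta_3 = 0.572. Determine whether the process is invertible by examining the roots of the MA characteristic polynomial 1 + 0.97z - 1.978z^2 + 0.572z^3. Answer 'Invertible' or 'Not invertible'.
\text{Not invertible}

The MA(q) characteristic polynomial is P(z) = 1 + 0.97z - 1.978z^2 + 0.572z^3.
Invertibility requires all roots to lie outside the unit circle, i.e. |z| > 1 for every root.
Degree 3: look for a simple real root z0 first, then factor out (1 - z/z0) and solve the remaining quadratic.
Testing z0 = 2.5: P(2.5) = 1 + (0.97)(2.5) + (-1.978)(2.5)^2 + (0.572)(2.5)^3
  = 1 + (2.425) + (-12.3625) + (8.9375) = 0.  So z_0 = 2.5 is a root, |z_0| = 2.5.
Divide out the factor (1 - 0.4 z) = (1 - z/z0) (since 1/z0 = 0.4):
  P(z) = (1 - 0.4 z)(1 + (1.37) z + (-1.43) z^2)
  [check: z-coef 1.37 - (0.4) = 0.97; z^2-coef -1.43 - (0.4)(1.37) = -1.978; z^3-coef -(0.4)(-1.43) = 0.572.]
Remaining roots from the quadratic factor 1 + (1.37) z + (-1.43) z^2:
  Set 1 + (1.37) z + (-1.43) z^2 = 0, i.e. a z^2 + b z + c = 0 with a = -1.43, b = 1.37, c = 1.
  Discriminant D = b^2 - 4ac = (1.37)^2 - 4*(-1.43)*1 = 1.8769 - (-5.72) = 7.5969.
  D >= 0, so the roots are real: z = (-b +/- sqrt(D)) / (2a) = (-1.37 +/- 2.756247) / (-2.86).
    z_1 = (-1.37 + 2.756247) / (-2.86) = -0.4847,   |z_1| = 0.4847.
    z_2 = (-1.37 - 2.756247) / (-2.86) = 1.4427,   |z_2| = 1.4427.
Moduli of all roots: 2.5000, 0.4847, 1.4427.
All moduli strictly greater than 1? No.
Verdict: Not invertible.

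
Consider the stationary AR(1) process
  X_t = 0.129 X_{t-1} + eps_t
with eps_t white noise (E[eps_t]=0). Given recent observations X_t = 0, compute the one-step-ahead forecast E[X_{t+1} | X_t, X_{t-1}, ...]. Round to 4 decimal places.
E[X_{t+1} \mid \mathcal F_t] = 0.0000

For an AR(p) model X_t = c + sum_i phi_i X_{t-i} + eps_t, the
one-step-ahead conditional mean is
  E[X_{t+1} | X_t, ...] = c + sum_i phi_i X_{t+1-i}.
Substitute known values:
  E[X_{t+1} | ...] = (0.129) * (0)
                   = 0.0000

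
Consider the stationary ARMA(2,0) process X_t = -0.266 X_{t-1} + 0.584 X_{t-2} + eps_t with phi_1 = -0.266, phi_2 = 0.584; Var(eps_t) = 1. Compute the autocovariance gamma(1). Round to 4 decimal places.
\gamma(1) = -1.6415

Multiply the model equation by X_{t-k} and take expectations. With theta_0 = psi_0 = 1 and psi_j the MA(infinity) weights, this gives
  gamma(k) - sum_i phi_i gamma(k-i) = c_k,
  c_k = sigma^2 * sum_{j=k..q} theta_j psi_{j-k}   (c_k = 0 for k > q),
using gamma(-m) = gamma(m).
Pure AR (q = 0): c_0 = sigma^2 = 1, c_k = 0 for k >= 1.
Equations for k = 0, 1, 2 (AR order 2, c_2 = 0):
  (E0) gamma(0) = phi_1 gamma(1) + phi_2 gamma(2) + c_0
  (E1) gamma(1) = phi_1 gamma(0) + phi_2 gamma(1) + c_1
  (E2) gamma(2) = phi_1 gamma(1) + phi_2 gamma(0)
From (E1): gamma(1) = A gamma(0) + B with
  A = phi_1 / (1 - phi_2) = -0.266 / 0.416 = -0.639423,   B = c_1 / (1 - phi_2) = 0 / 0.416 = 0.
Insert (E2) into (E0): gamma(0) (1 - phi_2^2) = phi_1 (1 + phi_2) gamma(1) + c_0.
  phi_1 (1 + phi_2) = (-0.266)(1.584) = -0.421344,   1 - phi_2^2 = 0.658944.
Replace gamma(1) by A gamma(0) + B and collect gamma(0):
  gamma(0) [0.658944 - (-0.421344)(-0.639423)] = c_0 = 1
  gamma(0) * 0.389527 = 1
  gamma(0) = 1 / 0.389527 = 2.567217.
  gamma(1) = A gamma(0) = (-0.639423)(2.567217) = -1.641538.
Therefore gamma(1) = -1.6415 (to 4 decimal places).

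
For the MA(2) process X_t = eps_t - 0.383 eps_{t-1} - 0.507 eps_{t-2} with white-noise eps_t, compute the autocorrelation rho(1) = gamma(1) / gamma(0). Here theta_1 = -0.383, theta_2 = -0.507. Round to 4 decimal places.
\rho(1) = -0.1345

For an MA(q) process with theta_0 = 1, the autocovariance is
  gamma(k) = sigma^2 * sum_{i=0..q-k} theta_i * theta_{i+k},
and rho(k) = gamma(k) / gamma(0). Sigma^2 cancels.
  numerator   = (1)*(-0.383) + (-0.383)*(-0.507) = -0.188819.
  denominator = (1)^2 + (-0.383)^2 + (-0.507)^2 = 1.403738.
  rho(1) = -0.188819 / 1.403738 = -0.1345.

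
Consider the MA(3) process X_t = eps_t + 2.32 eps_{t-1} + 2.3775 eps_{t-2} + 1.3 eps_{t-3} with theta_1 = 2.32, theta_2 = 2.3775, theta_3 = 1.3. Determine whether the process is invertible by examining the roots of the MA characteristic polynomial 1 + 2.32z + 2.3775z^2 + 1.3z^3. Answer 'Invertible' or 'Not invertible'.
\text{Not invertible}

The MA(q) characteristic polynomial is P(z) = 1 + 2.32z + 2.3775z^2 + 1.3z^3.
Invertibility requires all roots to lie outside the unit circle, i.e. |z| > 1 for every root.
Degree 3: look for a simple real root z0 first, then factor out (1 - z/z0) and solve the remaining quadratic.
Testing z0 = -0.8: P(-0.8) = 1 + (2.32)(-0.8) + (2.3775)(-0.8)^2 + (1.3)(-0.8)^3
  = 1 + (-1.856) + (1.5216) + (-0.6656) = 0.  So z_0 = -0.8 is a root, |z_0| = 0.8.
Divide out the factor (1 + 1.25 z) = (1 - z/z0) (since 1/z0 = -1.25):
  P(z) = (1 + 1.25 z)(1 + (1.07) z + (1.04) z^2)
  [check: z-coef 1.07 - (-1.25) = 2.32; z^2-coef 1.04 - (-1.25)(1.07) = 2.3775; z^3-coef -(-1.25)(1.04) = 1.3.]
Remaining roots from the quadratic factor 1 + (1.07) z + (1.04) z^2:
  Set 1 + (1.07) z + (1.04) z^2 = 0, i.e. a z^2 + b z + c = 0 with a = 1.04, b = 1.07, c = 1.
  Discriminant D = b^2 - 4ac = (1.07)^2 - 4*(1.04)*1 = 1.1449 - (4.16) = -3.0151.
  D < 0, so the roots are the complex-conjugate pair z = (-b +/- i sqrt(-D)) / (2a) = -0.5144 +/- 0.8348i.
  For a conjugate pair |z|^2 = z * conj(z) = (product of roots) = c/a = 1/(1.04) = 0.961538, so |z| = sqrt(0.961538) = 0.9806 for both roots.
Moduli of all roots: 0.8000, 0.9806, 0.9806.
All moduli strictly greater than 1? No.
Verdict: Not invertible.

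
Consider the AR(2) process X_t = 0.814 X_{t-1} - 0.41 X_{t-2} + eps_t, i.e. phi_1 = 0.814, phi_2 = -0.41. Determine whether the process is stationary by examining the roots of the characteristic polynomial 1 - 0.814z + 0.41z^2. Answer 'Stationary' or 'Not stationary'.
\text{Stationary}

The AR(p) characteristic polynomial is P(z) = 1 - 0.814z + 0.41z^2.
Stationarity requires all roots to lie outside the unit circle, i.e. |z| > 1 for every root.
Set 1 + (-0.814) z + (0.41) z^2 = 0, i.e. a z^2 + b z + c = 0 with a = 0.41, b = -0.814, c = 1.
Discriminant D = b^2 - 4ac = (-0.814)^2 - 4*(0.41)*1 = 0.662596 - (1.64) = -0.977404.
D < 0, so the roots are the complex-conjugate pair z = (-b +/- i sqrt(-D)) / (2a) = 0.9927 +/- 1.2057i.
For a conjugate pair |z|^2 = z * conj(z) = (product of roots) = c/a = 1/(0.41) = 2.439024, so |z| = sqrt(2.439024) = 1.5617 for both roots.
Moduli of all roots: 1.5617, 1.5617.
All moduli strictly greater than 1? Yes.
Verdict: Stationary.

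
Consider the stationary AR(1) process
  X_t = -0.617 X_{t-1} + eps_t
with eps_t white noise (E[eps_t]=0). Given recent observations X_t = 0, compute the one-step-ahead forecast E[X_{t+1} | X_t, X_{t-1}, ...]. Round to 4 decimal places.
E[X_{t+1} \mid \mathcal F_t] = 0.0000

For an AR(p) model X_t = c + sum_i phi_i X_{t-i} + eps_t, the
one-step-ahead conditional mean is
  E[X_{t+1} | X_t, ...] = c + sum_i phi_i X_{t+1-i}.
Substitute known values:
  E[X_{t+1} | ...] = (-0.617) * (0)
                   = 0.0000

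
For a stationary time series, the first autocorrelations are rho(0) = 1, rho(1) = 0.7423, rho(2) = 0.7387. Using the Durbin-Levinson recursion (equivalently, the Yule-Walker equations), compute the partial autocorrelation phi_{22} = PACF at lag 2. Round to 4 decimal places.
\phi_{22} = 0.4180

The PACF at lag k is phi_{kk}, the last component of the solution
to the Yule-Walker system G_k phi = r_k where
  (G_k)_{ij} = rho(|i - j|), (r_k)_i = rho(i), i,j = 1..k.
Equivalently, Durbin-Levinson gives phi_{kk} iteratively:
  phi_{11} = rho(1)
  phi_{kk} = [rho(k) - sum_{j=1..k-1} phi_{k-1,j} rho(k-j)]
            / [1 - sum_{j=1..k-1} phi_{k-1,j} rho(j)],
  phi_{k,j} = phi_{k-1,j} - phi_{kk} phi_{k-1,k-j},  j = 1..k-1.
Step k = 1:
  phi_11 = rho(1) = 0.7423.
Step k = 2:
  phi_22 = [rho(2) - phi_11 rho(1)] / [1 - phi_11 rho(1)] = [0.7387 - (0.7423)(0.7423)] / [1 - (0.7423)(0.7423)]
         = 0.18769071 / 0.44899071 = 0.418.
Therefore phi_{22} = 0.4180.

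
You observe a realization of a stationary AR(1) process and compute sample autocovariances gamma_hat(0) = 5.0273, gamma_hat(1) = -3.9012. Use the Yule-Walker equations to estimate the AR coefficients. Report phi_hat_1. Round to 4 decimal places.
\hat\phi_{1} = -0.7760

The Yule-Walker equations for an AR(p) process read, in matrix form,
  Gamma_p phi = r_p,   with   (Gamma_p)_{ij} = gamma(|i - j|),
                       (r_p)_i = gamma(i),   i,j = 1..p.
Substitute the sample gammas (Toeplitz matrix and right-hand side of size 1):
  Gamma_p = [[5.0273]]
  r_p     = [-3.9012]
With p = 1 this is the single equation gamma(0) phi_1 = gamma(1):
  phi_hat_1 = gamma(1) / gamma(0) = -3.9012 / 5.0273 = -0.7760.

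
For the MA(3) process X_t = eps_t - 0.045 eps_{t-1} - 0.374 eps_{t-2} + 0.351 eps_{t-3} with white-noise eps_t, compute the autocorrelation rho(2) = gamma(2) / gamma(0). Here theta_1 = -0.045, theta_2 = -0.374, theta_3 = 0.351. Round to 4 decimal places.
\rho(2) = -0.3081

For an MA(q) process with theta_0 = 1, the autocovariance is
  gamma(k) = sigma^2 * sum_{i=0..q-k} theta_i * theta_{i+k},
and rho(k) = gamma(k) / gamma(0). Sigma^2 cancels.
  numerator   = (1)*(-0.374) + (-0.045)*(0.351) = -0.389795.
  denominator = (1)^2 + (-0.045)^2 + (-0.374)^2 + (0.351)^2 = 1.265102.
  rho(2) = -0.389795 / 1.265102 = -0.3081.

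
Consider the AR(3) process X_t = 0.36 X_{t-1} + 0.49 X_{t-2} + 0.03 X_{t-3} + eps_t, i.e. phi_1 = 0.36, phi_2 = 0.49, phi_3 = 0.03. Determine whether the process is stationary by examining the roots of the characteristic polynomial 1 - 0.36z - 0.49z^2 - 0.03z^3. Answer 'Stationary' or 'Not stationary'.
\text{Stationary}

The AR(p) characteristic polynomial is P(z) = 1 - 0.36z - 0.49z^2 - 0.03z^3.
Stationarity requires all roots to lie outside the unit circle, i.e. |z| > 1 for every root.
Degree 3: look for a simple real root z0 first, then factor out (1 - z/z0) and solve the remaining quadratic.
Testing z0 = -2: P(-2) = 1 + (-0.36)(-2) + (-0.49)(-2)^2 + (-0.03)(-2)^3
  = 1 + (0.72) + (-1.96) + (0.24) = 0.  So z_0 = -2 is a root, |z_0| = 2.
Divide out the factor (1 + 0.5 z) = (1 - z/z0) (since 1/z0 = -0.5):
  P(z) = (1 + 0.5 z)(1 + (-0.86) z + (-0.06) z^2)
  [check: z-coef -0.86 - (-0.5) = -0.36; z^2-coef -0.06 - (-0.5)(-0.86) = -0.49; z^3-coef -(-0.5)(-0.06) = -0.03.]
Remaining roots from the quadratic factor 1 + (-0.86) z + (-0.06) z^2:
  Set 1 + (-0.86) z + (-0.06) z^2 = 0, i.e. a z^2 + b z + c = 0 with a = -0.06, b = -0.86, c = 1.
  Discriminant D = b^2 - 4ac = (-0.86)^2 - 4*(-0.06)*1 = 0.7396 - (-0.24) = 0.9796.
  D >= 0, so the roots are real: z = (-b +/- sqrt(D)) / (2a) = (0.86 +/- 0.989747) / (-0.12).
    z_1 = (0.86 + 0.989747) / (-0.12) = -15.4146,   |z_1| = 15.4146.
    z_2 = (0.86 - 0.989747) / (-0.12) = 1.0812,   |z_2| = 1.0812.
Moduli of all roots: 2.0000, 15.4146, 1.0812.
All moduli strictly greater than 1? Yes.
Verdict: Stationary.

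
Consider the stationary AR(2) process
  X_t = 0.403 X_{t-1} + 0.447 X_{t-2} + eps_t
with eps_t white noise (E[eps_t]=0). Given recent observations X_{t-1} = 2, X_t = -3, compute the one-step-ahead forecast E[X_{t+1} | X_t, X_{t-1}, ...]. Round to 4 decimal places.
E[X_{t+1} \mid \mathcal F_t] = -0.3150

For an AR(p) model X_t = c + sum_i phi_i X_{t-i} + eps_t, the
one-step-ahead conditional mean is
  E[X_{t+1} | X_t, ...] = c + sum_i phi_i X_{t+1-i}.
Substitute known values:
  E[X_{t+1} | ...] = (0.403) * (-3) + (0.447) * (2)
                   = -0.3150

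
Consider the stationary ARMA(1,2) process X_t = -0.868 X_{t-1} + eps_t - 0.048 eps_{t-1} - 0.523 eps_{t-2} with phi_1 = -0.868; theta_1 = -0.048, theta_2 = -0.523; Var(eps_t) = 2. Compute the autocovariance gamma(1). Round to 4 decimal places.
\gamma(1) = -2.8517

Multiply the model equation by X_{t-k} and take expectations. With theta_0 = psi_0 = 1 and psi_j the MA(infinity) weights, this gives
  gamma(k) - sum_i phi_i gamma(k-i) = c_k,
  c_k = sigma^2 * sum_{j=k..q} theta_j psi_{j-k}   (c_k = 0 for k > q),
using gamma(-m) = gamma(m).
psi-weights needed (psi_j = theta_j + sum_i phi_i psi_{j-i}):
  psi_1 = theta_1 + phi_1 = -0.048 + (-0.868) = -0.916
  psi_2 = theta_2 + phi_1 psi_1 = -0.523 + (-0.868)(-0.916) = 0.272088
Right-hand sides:
  c_0 = sigma^2 (1 + theta_1 psi_1 + theta_2 psi_2) = 2 * (1 + (-0.048)(-0.916) + (-0.523)(0.272088)) = 2 * 0.901666 = 1.803332
  c_1 = sigma^2 (theta_1 + theta_2 psi_1) = 2 * (-0.048 + (-0.523)(-0.916)) = 0.862136
  c_2 = sigma^2 theta_2 = 2 * (-0.523) = -1.046
Equations for k = 0 and k = 1 (AR order 1):
  gamma(0) = phi_1 gamma(1) + c_0
  gamma(1) = phi_1 gamma(0) + c_1
Substituting the second into the first: gamma(0) (1 - phi_1^2) = c_0 + phi_1 c_1, so
  gamma(0) = (c_0 + phi_1 c_1) / (1 - phi_1^2) = (1.803332 + (-0.868)(0.862136)) / (1 - (-0.868)^2) = 1.054998 / 0.246576 = 4.278591.
  gamma(1) = phi_1 gamma(0) + c_1 = (-0.868)(4.278591) + (0.862136) = -2.851681.
Therefore gamma(1) = -2.8517 (to 4 decimal places).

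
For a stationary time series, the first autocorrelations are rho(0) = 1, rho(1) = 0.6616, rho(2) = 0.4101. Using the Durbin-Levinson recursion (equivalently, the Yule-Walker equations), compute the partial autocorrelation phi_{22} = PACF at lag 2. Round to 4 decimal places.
\phi_{22} = -0.0491

The PACF at lag k is phi_{kk}, the last component of the solution
to the Yule-Walker system G_k phi = r_k where
  (G_k)_{ij} = rho(|i - j|), (r_k)_i = rho(i), i,j = 1..k.
Equivalently, Durbin-Levinson gives phi_{kk} iteratively:
  phi_{11} = rho(1)
  phi_{kk} = [rho(k) - sum_{j=1..k-1} phi_{k-1,j} rho(k-j)]
            / [1 - sum_{j=1..k-1} phi_{k-1,j} rho(j)],
  phi_{k,j} = phi_{k-1,j} - phi_{kk} phi_{k-1,k-j},  j = 1..k-1.
Step k = 1:
  phi_11 = rho(1) = 0.6616.
Step k = 2:
  phi_22 = [rho(2) - phi_11 rho(1)] / [1 - phi_11 rho(1)] = [0.4101 - (0.6616)(0.6616)] / [1 - (0.6616)(0.6616)]
         = -0.02761456 / 0.56228544 = -0.0491.
Therefore phi_{22} = -0.0491.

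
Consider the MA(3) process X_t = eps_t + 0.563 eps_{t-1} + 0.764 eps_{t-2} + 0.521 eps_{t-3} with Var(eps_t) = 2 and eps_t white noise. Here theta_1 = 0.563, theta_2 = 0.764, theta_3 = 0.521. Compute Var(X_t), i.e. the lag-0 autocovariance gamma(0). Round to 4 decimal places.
\gamma(0) = 4.3442

For an MA(q) process X_t = eps_t + sum_i theta_i eps_{t-i} with
Var(eps_t) = sigma^2, the variance is
  gamma(0) = sigma^2 * (1 + sum_i theta_i^2).
  sum_i theta_i^2 = (0.563)^2 + (0.764)^2 + (0.521)^2 = 0.316969 + 0.583696 + 0.271441 = 1.172106.
  gamma(0) = 2 * (1 + 1.172106) = 2 * 2.172106 = 4.344212, which rounds to 4.3442.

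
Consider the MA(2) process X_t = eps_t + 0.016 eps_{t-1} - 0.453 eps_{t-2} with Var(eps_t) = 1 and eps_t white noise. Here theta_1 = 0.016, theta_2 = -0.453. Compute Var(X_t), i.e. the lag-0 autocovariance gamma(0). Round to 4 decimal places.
\gamma(0) = 1.2055

For an MA(q) process X_t = eps_t + sum_i theta_i eps_{t-i} with
Var(eps_t) = sigma^2, the variance is
  gamma(0) = sigma^2 * (1 + sum_i theta_i^2).
  sum_i theta_i^2 = (0.016)^2 + (-0.453)^2 = 0.000256 + 0.205209 = 0.205465.
  gamma(0) = 1 * (1 + 0.205465) = 1 * 1.205465 = 1.205465, which rounds to 1.2055.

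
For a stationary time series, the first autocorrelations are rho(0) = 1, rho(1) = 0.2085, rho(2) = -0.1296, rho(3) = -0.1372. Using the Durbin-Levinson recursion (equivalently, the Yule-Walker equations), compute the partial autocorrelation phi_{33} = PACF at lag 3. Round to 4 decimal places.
\phi_{33} = -0.0730

The PACF at lag k is phi_{kk}, the last component of the solution
to the Yule-Walker system G_k phi = r_k where
  (G_k)_{ij} = rho(|i - j|), (r_k)_i = rho(i), i,j = 1..k.
Equivalently, Durbin-Levinson gives phi_{kk} iteratively:
  phi_{11} = rho(1)
  phi_{kk} = [rho(k) - sum_{j=1..k-1} phi_{k-1,j} rho(k-j)]
            / [1 - sum_{j=1..k-1} phi_{k-1,j} rho(j)],
  phi_{k,j} = phi_{k-1,j} - phi_{kk} phi_{k-1,k-j},  j = 1..k-1.
Step k = 1:
  phi_11 = rho(1) = 0.2085.
Step k = 2:
  phi_22 = [rho(2) - phi_11 rho(1)] / [1 - phi_11 rho(1)] = [-0.1296 - (0.2085)(0.2085)] / [1 - (0.2085)(0.2085)]
         = -0.17307225 / 0.95652775 = -0.180938.
  Update: phi_21 = phi_11 - phi_22 phi_11 = 0.2085 - (-0.180938)(0.2085) = 0.246226.
Step k = 3:
  phi_33 = [rho(3) - phi_21 rho(2) - phi_22 rho(1)] / [1 - phi_21 rho(1) - phi_22 rho(2)]
    numerator   = -0.1372 - (0.246226)(-0.1296) - (-0.180938)(0.2085) = -0.06756358
    denominator = 1 - (0.246226)(0.2085) - (-0.180938)(-0.1296) = 0.9252124
  phi_33 = -0.06756358 / 0.9252124 = -0.073.
Therefore phi_{33} = -0.0730.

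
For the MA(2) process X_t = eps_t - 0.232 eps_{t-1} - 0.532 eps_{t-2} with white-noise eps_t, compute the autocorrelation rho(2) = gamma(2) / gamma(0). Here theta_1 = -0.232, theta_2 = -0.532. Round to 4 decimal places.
\rho(2) = -0.3980

For an MA(q) process with theta_0 = 1, the autocovariance is
  gamma(k) = sigma^2 * sum_{i=0..q-k} theta_i * theta_{i+k},
and rho(k) = gamma(k) / gamma(0). Sigma^2 cancels.
  numerator   = (1)*(-0.532) = -0.532.
  denominator = (1)^2 + (-0.232)^2 + (-0.532)^2 = 1.336848.
  rho(2) = -0.532 / 1.336848 = -0.3980.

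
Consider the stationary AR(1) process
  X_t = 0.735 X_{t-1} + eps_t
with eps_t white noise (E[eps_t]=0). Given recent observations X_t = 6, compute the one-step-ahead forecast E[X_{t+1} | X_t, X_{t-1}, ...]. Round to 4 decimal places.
E[X_{t+1} \mid \mathcal F_t] = 4.4100

For an AR(p) model X_t = c + sum_i phi_i X_{t-i} + eps_t, the
one-step-ahead conditional mean is
  E[X_{t+1} | X_t, ...] = c + sum_i phi_i X_{t+1-i}.
Substitute known values:
  E[X_{t+1} | ...] = (0.735) * (6)
                   = 4.4100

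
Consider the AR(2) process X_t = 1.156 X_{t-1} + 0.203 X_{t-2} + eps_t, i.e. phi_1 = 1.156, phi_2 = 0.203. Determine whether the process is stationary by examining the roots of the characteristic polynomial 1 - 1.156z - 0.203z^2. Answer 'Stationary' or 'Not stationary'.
\text{Not stationary}

The AR(p) characteristic polynomial is P(z) = 1 - 1.156z - 0.203z^2.
Stationarity requires all roots to lie outside the unit circle, i.e. |z| > 1 for every root.
Set 1 + (-1.156) z + (-0.203) z^2 = 0, i.e. a z^2 + b z + c = 0 with a = -0.203, b = -1.156, c = 1.
Discriminant D = b^2 - 4ac = (-1.156)^2 - 4*(-0.203)*1 = 1.336336 - (-0.812) = 2.148336.
D >= 0, so the roots are real: z = (-b +/- sqrt(D)) / (2a) = (1.156 +/- 1.46572) / (-0.406).
  z_1 = (1.156 + 1.46572) / (-0.406) = -6.4574,   |z_1| = 6.4574.
  z_2 = (1.156 - 1.46572) / (-0.406) = 0.7629,   |z_2| = 0.7629.
Moduli of all roots: 6.4574, 0.7629.
All moduli strictly greater than 1? No.
Verdict: Not stationary.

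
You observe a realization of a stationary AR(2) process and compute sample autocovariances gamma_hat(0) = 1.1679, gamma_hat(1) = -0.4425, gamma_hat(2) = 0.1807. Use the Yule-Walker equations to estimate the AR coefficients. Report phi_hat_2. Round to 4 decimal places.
\hat\phi_{2} = 0.0130

The Yule-Walker equations for an AR(p) process read, in matrix form,
  Gamma_p phi = r_p,   with   (Gamma_p)_{ij} = gamma(|i - j|),
                       (r_p)_i = gamma(i),   i,j = 1..p.
Substitute the sample gammas (Toeplitz matrix and right-hand side of size 2):
  Gamma_p = [[1.1679, -0.4425], [-0.4425, 1.1679]]
  r_p     = [-0.4425, 0.1807]
Written out:
  1.1679 phi_1 - 0.4425 phi_2 = -0.4425
  -0.4425 phi_1 + 1.1679 phi_2 = 0.1807
Solve by Cramer's rule:
  det = gamma(0)^2 - gamma(1)^2 = (1.1679)^2 - (-0.4425)^2 = 1.36399041 - 0.19580625 = 1.16818416
  phi_hat_1 = [gamma(1) gamma(0) - gamma(1) gamma(2)] / det = [(-0.4425)(1.1679) - (-0.4425)(0.1807)] / 1.16818416 = -0.436836 / 1.16818416 = -0.3739
  phi_hat_2 = [gamma(0) gamma(2) - gamma(1)^2] / det = [(1.1679)(0.1807) - (-0.4425)^2] / 1.16818416 = 0.01523328 / 1.16818416 = 0.013
So phi_hat = [-0.3739, 0.0130].
Therefore phi_hat_2 = 0.0130.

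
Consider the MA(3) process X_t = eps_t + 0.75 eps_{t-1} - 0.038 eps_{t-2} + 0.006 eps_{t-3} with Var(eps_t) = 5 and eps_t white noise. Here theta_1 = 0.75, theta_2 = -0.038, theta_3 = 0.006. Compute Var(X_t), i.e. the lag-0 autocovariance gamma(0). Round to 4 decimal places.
\gamma(0) = 7.8199

For an MA(q) process X_t = eps_t + sum_i theta_i eps_{t-i} with
Var(eps_t) = sigma^2, the variance is
  gamma(0) = sigma^2 * (1 + sum_i theta_i^2).
  sum_i theta_i^2 = (0.75)^2 + (-0.038)^2 + (0.006)^2 = 0.5625 + 0.001444 + 0.000036 = 0.56398.
  gamma(0) = 5 * (1 + 0.56398) = 5 * 1.56398 = 7.8199.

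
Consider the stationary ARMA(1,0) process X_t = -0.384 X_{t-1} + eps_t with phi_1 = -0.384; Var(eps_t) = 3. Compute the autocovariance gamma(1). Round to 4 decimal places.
\gamma(1) = -1.3512

Multiply the model equation by X_{t-k} and take expectations. With theta_0 = psi_0 = 1 and psi_j the MA(infinity) weights, this gives
  gamma(k) - sum_i phi_i gamma(k-i) = c_k,
  c_k = sigma^2 * sum_{j=k..q} theta_j psi_{j-k}   (c_k = 0 for k > q),
using gamma(-m) = gamma(m).
Pure AR (q = 0): c_0 = sigma^2 = 3, c_k = 0 for k >= 1.
Equations for k = 0 and k = 1 (AR order 1):
  gamma(0) = phi_1 gamma(1) + c_0
  gamma(1) = phi_1 gamma(0) + c_1
Substituting the second into the first: gamma(0) (1 - phi_1^2) = c_0 + phi_1 c_1, so
  gamma(0) = c_0 / (1 - phi_1^2) = 3 / (1 - (-0.384)^2) = 3 / 0.852544 = 3.51888.
  gamma(1) = phi_1 gamma(0) = (-0.384)(3.51888) = -1.35125.
Therefore gamma(1) = -1.3512 (to 4 decimal places).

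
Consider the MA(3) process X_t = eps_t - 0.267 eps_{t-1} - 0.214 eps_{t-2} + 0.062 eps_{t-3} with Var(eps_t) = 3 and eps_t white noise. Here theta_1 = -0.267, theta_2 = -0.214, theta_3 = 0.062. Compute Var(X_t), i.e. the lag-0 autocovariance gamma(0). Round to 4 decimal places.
\gamma(0) = 3.3628

For an MA(q) process X_t = eps_t + sum_i theta_i eps_{t-i} with
Var(eps_t) = sigma^2, the variance is
  gamma(0) = sigma^2 * (1 + sum_i theta_i^2).
  sum_i theta_i^2 = (-0.267)^2 + (-0.214)^2 + (0.062)^2 = 0.071289 + 0.045796 + 0.003844 = 0.120929.
  gamma(0) = 3 * (1 + 0.120929) = 3 * 1.120929 = 3.362787, which rounds to 3.3628.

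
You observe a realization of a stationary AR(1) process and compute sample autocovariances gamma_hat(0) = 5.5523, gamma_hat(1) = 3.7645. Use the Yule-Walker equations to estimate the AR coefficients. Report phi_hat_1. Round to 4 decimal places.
\hat\phi_{1} = 0.6780

The Yule-Walker equations for an AR(p) process read, in matrix form,
  Gamma_p phi = r_p,   with   (Gamma_p)_{ij} = gamma(|i - j|),
                       (r_p)_i = gamma(i),   i,j = 1..p.
Substitute the sample gammas (Toeplitz matrix and right-hand side of size 1):
  Gamma_p = [[5.5523]]
  r_p     = [3.7645]
With p = 1 this is the single equation gamma(0) phi_1 = gamma(1):
  phi_hat_1 = gamma(1) / gamma(0) = 3.7645 / 5.5523 = 0.6780.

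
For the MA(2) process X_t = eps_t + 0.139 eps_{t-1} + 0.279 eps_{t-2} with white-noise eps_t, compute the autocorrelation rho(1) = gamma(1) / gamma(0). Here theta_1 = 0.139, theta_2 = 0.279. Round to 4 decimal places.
\rho(1) = 0.1620

For an MA(q) process with theta_0 = 1, the autocovariance is
  gamma(k) = sigma^2 * sum_{i=0..q-k} theta_i * theta_{i+k},
and rho(k) = gamma(k) / gamma(0). Sigma^2 cancels.
  numerator   = (1)*(0.139) + (0.139)*(0.279) = 0.177781.
  denominator = (1)^2 + (0.139)^2 + (0.279)^2 = 1.097162.
  rho(1) = 0.177781 / 1.097162 = 0.1620.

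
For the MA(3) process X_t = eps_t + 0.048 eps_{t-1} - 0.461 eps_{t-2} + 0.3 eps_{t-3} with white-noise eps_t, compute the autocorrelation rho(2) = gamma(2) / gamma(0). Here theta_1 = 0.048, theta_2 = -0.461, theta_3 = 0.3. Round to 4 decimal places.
\rho(2) = -0.3423

For an MA(q) process with theta_0 = 1, the autocovariance is
  gamma(k) = sigma^2 * sum_{i=0..q-k} theta_i * theta_{i+k},
and rho(k) = gamma(k) / gamma(0). Sigma^2 cancels.
  numerator   = (1)*(-0.461) + (0.048)*(0.3) = -0.4466.
  denominator = (1)^2 + (0.048)^2 + (-0.461)^2 + (0.3)^2 = 1.304825.
  rho(2) = -0.4466 / 1.304825 = -0.3423.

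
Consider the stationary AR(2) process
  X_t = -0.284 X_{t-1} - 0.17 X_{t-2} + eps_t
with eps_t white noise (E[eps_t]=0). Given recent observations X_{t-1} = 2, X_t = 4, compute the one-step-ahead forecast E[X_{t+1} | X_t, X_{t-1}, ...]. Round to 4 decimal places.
E[X_{t+1} \mid \mathcal F_t] = -1.4760

For an AR(p) model X_t = c + sum_i phi_i X_{t-i} + eps_t, the
one-step-ahead conditional mean is
  E[X_{t+1} | X_t, ...] = c + sum_i phi_i X_{t+1-i}.
Substitute known values:
  E[X_{t+1} | ...] = (-0.284) * (4) + (-0.17) * (2)
                   = -1.4760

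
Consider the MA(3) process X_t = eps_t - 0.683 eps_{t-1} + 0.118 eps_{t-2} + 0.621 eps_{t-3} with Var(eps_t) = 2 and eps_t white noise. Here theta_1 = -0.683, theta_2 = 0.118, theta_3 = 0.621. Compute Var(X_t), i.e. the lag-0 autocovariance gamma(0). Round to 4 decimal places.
\gamma(0) = 3.7321

For an MA(q) process X_t = eps_t + sum_i theta_i eps_{t-i} with
Var(eps_t) = sigma^2, the variance is
  gamma(0) = sigma^2 * (1 + sum_i theta_i^2).
  sum_i theta_i^2 = (-0.683)^2 + (0.118)^2 + (0.621)^2 = 0.466489 + 0.013924 + 0.385641 = 0.866054.
  gamma(0) = 2 * (1 + 0.866054) = 2 * 1.866054 = 3.732108, which rounds to 3.7321.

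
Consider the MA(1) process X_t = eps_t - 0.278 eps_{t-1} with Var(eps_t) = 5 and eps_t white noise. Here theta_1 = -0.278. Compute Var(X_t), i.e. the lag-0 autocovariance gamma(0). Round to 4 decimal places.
\gamma(0) = 5.3864

For an MA(q) process X_t = eps_t + sum_i theta_i eps_{t-i} with
Var(eps_t) = sigma^2, the variance is
  gamma(0) = sigma^2 * (1 + sum_i theta_i^2).
  sum_i theta_i^2 = (-0.278)^2 = 0.077284.
  gamma(0) = 5 * (1 + 0.077284) = 5 * 1.077284 = 5.38642, which rounds to 5.3864.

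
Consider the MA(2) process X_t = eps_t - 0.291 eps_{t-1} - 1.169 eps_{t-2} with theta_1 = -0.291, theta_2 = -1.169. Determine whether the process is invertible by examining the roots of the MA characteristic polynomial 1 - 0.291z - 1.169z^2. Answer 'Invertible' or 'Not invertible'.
\text{Not invertible}

The MA(q) characteristic polynomial is P(z) = 1 - 0.291z - 1.169z^2.
Invertibility requires all roots to lie outside the unit circle, i.e. |z| > 1 for every root.
Set 1 + (-0.291) z + (-1.169) z^2 = 0, i.e. a z^2 + b z + c = 0 with a = -1.169, b = -0.291, c = 1.
Discriminant D = b^2 - 4ac = (-0.291)^2 - 4*(-1.169)*1 = 0.084681 - (-4.676) = 4.760681.
D >= 0, so the roots are real: z = (-b +/- sqrt(D)) / (2a) = (0.291 +/- 2.181898) / (-2.338).
  z_1 = (0.291 + 2.181898) / (-2.338) = -1.0577,   |z_1| = 1.0577.
  z_2 = (0.291 - 2.181898) / (-2.338) = 0.8088,   |z_2| = 0.8088.
Moduli of all roots: 1.0577, 0.8088.
All moduli strictly greater than 1? No.
Verdict: Not invertible.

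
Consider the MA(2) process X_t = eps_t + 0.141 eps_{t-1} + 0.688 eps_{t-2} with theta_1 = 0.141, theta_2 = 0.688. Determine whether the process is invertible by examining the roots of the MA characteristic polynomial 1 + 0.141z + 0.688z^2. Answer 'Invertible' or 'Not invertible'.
\text{Invertible}

The MA(q) characteristic polynomial is P(z) = 1 + 0.141z + 0.688z^2.
Invertibility requires all roots to lie outside the unit circle, i.e. |z| > 1 for every root.
Set 1 + (0.141) z + (0.688) z^2 = 0, i.e. a z^2 + b z + c = 0 with a = 0.688, b = 0.141, c = 1.
Discriminant D = b^2 - 4ac = (0.141)^2 - 4*(0.688)*1 = 0.019881 - (2.752) = -2.732119.
D < 0, so the roots are the complex-conjugate pair z = (-b +/- i sqrt(-D)) / (2a) = -0.1025 +/- 1.2012i.
For a conjugate pair |z|^2 = z * conj(z) = (product of roots) = c/a = 1/(0.688) = 1.453488, so |z| = sqrt(1.453488) = 1.2056 for both roots.
Moduli of all roots: 1.2056, 1.2056.
All moduli strictly greater than 1? Yes.
Verdict: Invertible.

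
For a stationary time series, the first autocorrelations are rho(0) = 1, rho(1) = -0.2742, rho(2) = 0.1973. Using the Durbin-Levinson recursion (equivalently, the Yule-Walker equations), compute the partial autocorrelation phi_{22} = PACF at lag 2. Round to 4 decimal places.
\phi_{22} = 0.1320

The PACF at lag k is phi_{kk}, the last component of the solution
to the Yule-Walker system G_k phi = r_k where
  (G_k)_{ij} = rho(|i - j|), (r_k)_i = rho(i), i,j = 1..k.
Equivalently, Durbin-Levinson gives phi_{kk} iteratively:
  phi_{11} = rho(1)
  phi_{kk} = [rho(k) - sum_{j=1..k-1} phi_{k-1,j} rho(k-j)]
            / [1 - sum_{j=1..k-1} phi_{k-1,j} rho(j)],
  phi_{k,j} = phi_{k-1,j} - phi_{kk} phi_{k-1,k-j},  j = 1..k-1.
Step k = 1:
  phi_11 = rho(1) = -0.2742.
Step k = 2:
  phi_22 = [rho(2) - phi_11 rho(1)] / [1 - phi_11 rho(1)] = [0.1973 - (-0.2742)(-0.2742)] / [1 - (-0.2742)(-0.2742)]
         = 0.12211436 / 0.92481436 = 0.132.
Therefore phi_{22} = 0.1320.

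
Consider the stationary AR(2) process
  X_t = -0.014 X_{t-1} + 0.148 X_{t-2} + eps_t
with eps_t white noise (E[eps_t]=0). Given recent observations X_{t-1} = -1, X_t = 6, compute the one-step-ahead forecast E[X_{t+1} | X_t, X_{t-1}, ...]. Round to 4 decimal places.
E[X_{t+1} \mid \mathcal F_t] = -0.2320

For an AR(p) model X_t = c + sum_i phi_i X_{t-i} + eps_t, the
one-step-ahead conditional mean is
  E[X_{t+1} | X_t, ...] = c + sum_i phi_i X_{t+1-i}.
Substitute known values:
  E[X_{t+1} | ...] = (-0.014) * (6) + (0.148) * (-1)
                   = -0.2320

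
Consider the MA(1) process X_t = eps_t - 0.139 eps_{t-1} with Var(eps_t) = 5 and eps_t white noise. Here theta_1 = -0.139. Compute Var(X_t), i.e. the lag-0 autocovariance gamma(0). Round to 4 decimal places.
\gamma(0) = 5.0966

For an MA(q) process X_t = eps_t + sum_i theta_i eps_{t-i} with
Var(eps_t) = sigma^2, the variance is
  gamma(0) = sigma^2 * (1 + sum_i theta_i^2).
  sum_i theta_i^2 = (-0.139)^2 = 0.019321.
  gamma(0) = 5 * (1 + 0.019321) = 5 * 1.019321 = 5.096605, which rounds to 5.0966.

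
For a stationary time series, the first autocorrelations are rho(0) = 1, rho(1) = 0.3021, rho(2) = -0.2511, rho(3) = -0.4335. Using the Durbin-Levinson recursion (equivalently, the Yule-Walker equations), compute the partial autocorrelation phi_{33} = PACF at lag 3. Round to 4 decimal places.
\phi_{33} = -0.2760

The PACF at lag k is phi_{kk}, the last component of the solution
to the Yule-Walker system G_k phi = r_k where
  (G_k)_{ij} = rho(|i - j|), (r_k)_i = rho(i), i,j = 1..k.
Equivalently, Durbin-Levinson gives phi_{kk} iteratively:
  phi_{11} = rho(1)
  phi_{kk} = [rho(k) - sum_{j=1..k-1} phi_{k-1,j} rho(k-j)]
            / [1 - sum_{j=1..k-1} phi_{k-1,j} rho(j)],
  phi_{k,j} = phi_{k-1,j} - phi_{kk} phi_{k-1,k-j},  j = 1..k-1.
Step k = 1:
  phi_11 = rho(1) = 0.3021.
Step k = 2:
  phi_22 = [rho(2) - phi_11 rho(1)] / [1 - phi_11 rho(1)] = [-0.2511 - (0.3021)(0.3021)] / [1 - (0.3021)(0.3021)]
         = -0.34236441 / 0.90873559 = -0.376748.
  Update: phi_21 = phi_11 - phi_22 phi_11 = 0.3021 - (-0.376748)(0.3021) = 0.415916.
Step k = 3:
  phi_33 = [rho(3) - phi_21 rho(2) - phi_22 rho(1)] / [1 - phi_21 rho(1) - phi_22 rho(2)]
    numerator   = -0.4335 - (0.415916)(-0.2511) - (-0.376748)(0.3021) = -0.21524799
    denominator = 1 - (0.415916)(0.3021) - (-0.376748)(-0.2511) = 0.77975045
  phi_33 = -0.21524799 / 0.77975045 = -0.276.
Therefore phi_{33} = -0.2760.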